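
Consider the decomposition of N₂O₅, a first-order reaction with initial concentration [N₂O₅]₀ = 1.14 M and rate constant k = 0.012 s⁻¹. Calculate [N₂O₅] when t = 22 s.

0.8755 M

Step 1: For a first-order reaction: [N₂O₅] = [N₂O₅]₀ × e^(-kt)
Step 2: [N₂O₅] = 1.14 × e^(-0.012 × 22)
Step 3: [N₂O₅] = 1.14 × e^(-0.264)
Step 4: [N₂O₅] = 1.14 × 0.767974 = 0.8755 M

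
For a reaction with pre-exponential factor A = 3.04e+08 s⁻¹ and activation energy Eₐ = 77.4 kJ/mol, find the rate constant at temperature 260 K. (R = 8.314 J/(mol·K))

8.56e-08 s⁻¹

Step 1: Use the Arrhenius equation: k = A × exp(-Eₐ/RT)
Step 2: Convert Eₐ to J/mol: 77.4 kJ/mol = 77400 J/mol
Step 3: Calculate the exponent: -Eₐ/(RT) = -77400/(8.314 × 260) = -35.80615
Step 4: k = 3.04e+08 × exp(-35.80615)
Step 5: k = 3.04e+08 × 2.81570e-16 = 8.5597e-08 s⁻¹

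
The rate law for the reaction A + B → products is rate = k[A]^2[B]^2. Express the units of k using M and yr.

M⁻³·yr⁻¹

Step 1: Overall order = 2 + 2 = 4.
Step 2: rate has units M·yr⁻¹; [A]^2[B]^2 has units M^4.
Step 3: k = rate/([A]^2[B]^2), so units of k = M^(1-4)·yr⁻¹ = M⁻³·yr⁻¹.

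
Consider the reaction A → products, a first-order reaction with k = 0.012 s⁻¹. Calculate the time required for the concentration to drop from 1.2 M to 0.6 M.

57.76 s

Step 1: For first-order: t = ln([A]₀/[A])/k
Step 2: t = ln(1.2/0.6)/0.012
Step 3: t = ln(2)/0.012
Step 4: t = 0.6931/0.012 = 57.76 s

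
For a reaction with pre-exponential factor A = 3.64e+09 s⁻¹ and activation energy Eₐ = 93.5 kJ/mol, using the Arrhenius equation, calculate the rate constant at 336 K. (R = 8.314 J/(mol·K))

1.06e-05 s⁻¹

Step 1: Use the Arrhenius equation: k = A × exp(-Eₐ/RT)
Step 2: Convert Eₐ to J/mol: 93.5 kJ/mol = 93500 J/mol
Step 3: Calculate the exponent: -Eₐ/(RT) = -93500/(8.314 × 336) = -33.47051
Step 4: k = 3.64e+09 × exp(-33.47051)
Step 5: k = 3.64e+09 × 2.91033e-15 = 1.0594e-05 s⁻¹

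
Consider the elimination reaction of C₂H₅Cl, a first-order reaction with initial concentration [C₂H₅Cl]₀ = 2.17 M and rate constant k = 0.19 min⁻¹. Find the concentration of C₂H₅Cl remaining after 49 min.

0.0001964 M

Step 1: For a first-order reaction: [C₂H₅Cl] = [C₂H₅Cl]₀ × e^(-kt)
Step 2: [C₂H₅Cl] = 2.17 × e^(-0.19 × 49)
Step 3: [C₂H₅Cl] = 2.17 × e^(-9.31)
Step 4: [C₂H₅Cl] = 2.17 × 9.05145e-05 = 0.0001964 M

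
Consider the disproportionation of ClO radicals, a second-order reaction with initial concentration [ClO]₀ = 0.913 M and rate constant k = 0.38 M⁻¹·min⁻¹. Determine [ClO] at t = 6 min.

0.2963 M

Step 1: For a second-order reaction: 1/[ClO] = 1/[ClO]₀ + kt
Step 2: 1/[ClO] = 1/0.913 + 0.38 × 6
Step 3: 1/[ClO] = 1.095 + 2.28 = 3.375
Step 4: [ClO] = 1/3.375 = 0.2963 M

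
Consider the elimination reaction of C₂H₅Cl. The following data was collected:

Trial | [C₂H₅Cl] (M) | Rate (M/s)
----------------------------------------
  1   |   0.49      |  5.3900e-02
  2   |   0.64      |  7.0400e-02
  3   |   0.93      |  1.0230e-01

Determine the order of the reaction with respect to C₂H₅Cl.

first order (1)

Step 1: Compare trials to find order n where rate₂/rate₁ = ([C₂H₅Cl]₂/[C₂H₅Cl]₁)^n
Step 2: rate₂/rate₁ = 7.0400e-02/5.3900e-02 = 1.306
Step 3: [C₂H₅Cl]₂/[C₂H₅Cl]₁ = 0.64/0.49 = 1.306
Step 4: n = ln(1.306)/ln(1.306) = 1.00 ≈ 1
Step 5: The reaction is first order in C₂H₅Cl.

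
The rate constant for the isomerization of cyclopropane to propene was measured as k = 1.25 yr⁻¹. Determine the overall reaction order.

first order (1)

Step 1: The units of k for an nth-order reaction are (concentration)^(1-n)·(time)⁻¹.
Step 2: Here k has units yr⁻¹, so the concentration exponent is 0.
Step 3: 1 - n = 0 ⇒ n = 1. The reaction is first order.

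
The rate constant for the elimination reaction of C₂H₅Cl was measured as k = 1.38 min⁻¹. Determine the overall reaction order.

first order (1)

Step 1: The units of k for an nth-order reaction are (concentration)^(1-n)·(time)⁻¹.
Step 2: Here k has units min⁻¹, so the concentration exponent is 0.
Step 3: 1 - n = 0 ⇒ n = 1. The reaction is first order.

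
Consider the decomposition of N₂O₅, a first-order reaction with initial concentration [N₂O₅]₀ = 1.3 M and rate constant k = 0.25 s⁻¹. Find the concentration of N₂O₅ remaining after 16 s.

0.02381 M

Step 1: For a first-order reaction: [N₂O₅] = [N₂O₅]₀ × e^(-kt)
Step 2: [N₂O₅] = 1.3 × e^(-0.25 × 16)
Step 3: [N₂O₅] = 1.3 × e^(-4)
Step 4: [N₂O₅] = 1.3 × 0.0183156 = 0.02381 M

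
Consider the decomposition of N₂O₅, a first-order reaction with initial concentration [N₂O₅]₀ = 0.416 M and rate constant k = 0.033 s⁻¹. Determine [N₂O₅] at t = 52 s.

0.07479 M

Step 1: For a first-order reaction: [N₂O₅] = [N₂O₅]₀ × e^(-kt)
Step 2: [N₂O₅] = 0.416 × e^(-0.033 × 52)
Step 3: [N₂O₅] = 0.416 × e^(-1.716)
Step 4: [N₂O₅] = 0.416 × 0.179784 = 0.07479 M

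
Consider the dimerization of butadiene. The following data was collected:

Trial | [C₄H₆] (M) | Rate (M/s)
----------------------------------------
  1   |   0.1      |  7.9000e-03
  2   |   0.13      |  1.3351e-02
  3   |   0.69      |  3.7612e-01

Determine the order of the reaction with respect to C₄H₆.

second order (2)

Step 1: Compare trials to find order n where rate₂/rate₁ = ([C₄H₆]₂/[C₄H₆]₁)^n
Step 2: rate₂/rate₁ = 1.3351e-02/7.9000e-03 = 1.69
Step 3: [C₄H₆]₂/[C₄H₆]₁ = 0.13/0.1 = 1.3
Step 4: n = ln(1.69)/ln(1.3) = 2.00 ≈ 2
Step 5: The reaction is second order in C₄H₆.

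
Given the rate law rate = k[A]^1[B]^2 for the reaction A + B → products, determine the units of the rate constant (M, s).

M⁻²·s⁻¹

Step 1: Overall order = 1 + 2 = 3.
Step 2: rate has units M·s⁻¹; [A]^1[B]^2 has units M^3.
Step 3: k = rate/([A]^1[B]^2), so units of k = M^(1-3)·s⁻¹ = M⁻²·s⁻¹.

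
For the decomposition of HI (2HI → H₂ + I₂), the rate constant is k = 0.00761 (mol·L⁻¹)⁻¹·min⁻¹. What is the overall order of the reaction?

second order (2)

Step 1: The units of k for an nth-order reaction are (concentration)^(1-n)·(time)⁻¹.
Step 2: Here k has units (mol·L⁻¹)⁻¹·min⁻¹, so the concentration exponent is -1.
Step 3: 1 - n = -1 ⇒ n = 2. The reaction is second order.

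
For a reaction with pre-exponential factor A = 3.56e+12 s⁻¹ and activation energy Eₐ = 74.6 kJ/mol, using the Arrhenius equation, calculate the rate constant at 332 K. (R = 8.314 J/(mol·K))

6.52e+00 s⁻¹

Step 1: Use the Arrhenius equation: k = A × exp(-Eₐ/RT)
Step 2: Convert Eₐ to J/mol: 74.6 kJ/mol = 74600 J/mol
Step 3: Calculate the exponent: -Eₐ/(RT) = -74600/(8.314 × 332) = -27.02656
Step 4: k = 3.56e+12 × exp(-27.02656)
Step 5: k = 3.56e+12 × 1.83027e-12 = 6.5158e+00 s⁻¹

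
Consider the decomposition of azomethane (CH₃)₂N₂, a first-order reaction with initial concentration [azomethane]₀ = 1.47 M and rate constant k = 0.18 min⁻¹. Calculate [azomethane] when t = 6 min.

0.4992 M

Step 1: For a first-order reaction: [azomethane] = [azomethane]₀ × e^(-kt)
Step 2: [azomethane] = 1.47 × e^(-0.18 × 6)
Step 3: [azomethane] = 1.47 × e^(-1.08)
Step 4: [azomethane] = 1.47 × 0.339596 = 0.4992 M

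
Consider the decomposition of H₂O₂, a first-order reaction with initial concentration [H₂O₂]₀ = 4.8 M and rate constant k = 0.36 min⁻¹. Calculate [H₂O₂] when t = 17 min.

0.01055 M

Step 1: For a first-order reaction: [H₂O₂] = [H₂O₂]₀ × e^(-kt)
Step 2: [H₂O₂] = 4.8 × e^(-0.36 × 17)
Step 3: [H₂O₂] = 4.8 × e^(-6.12)
Step 4: [H₂O₂] = 4.8 × 0.00219846 = 0.01055 M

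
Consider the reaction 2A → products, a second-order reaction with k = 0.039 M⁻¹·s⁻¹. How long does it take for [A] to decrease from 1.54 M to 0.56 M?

29.14 s

Step 1: For second-order: t = (1/[A] - 1/[A]₀)/k
Step 2: t = (1/0.56 - 1/1.54)/0.039
Step 3: t = (1.786 - 0.6494)/0.039
Step 4: t = 1.136/0.039 = 29.14 s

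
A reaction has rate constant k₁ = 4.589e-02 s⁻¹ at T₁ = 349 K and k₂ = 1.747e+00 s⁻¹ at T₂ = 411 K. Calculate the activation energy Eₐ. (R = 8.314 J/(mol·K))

70.0 kJ/mol

Step 1: Use the two-temperature Arrhenius form: ln(k₂/k₁) = -Eₐ/R × (1/T₂ - 1/T₁)
Step 2: ln(k₂/k₁) = ln(1.747e+00/4.589e-02) = ln(38.0693) = 3.63941
Step 3: 1/T₂ - 1/T₁ = 1/411 - 1/349 = -4.322395e-04 K⁻¹
Step 4: Eₐ = -R × ln(k₂/k₁) / (1/T₂ - 1/T₁) = -8.314 × 3.63941 / -4.322395e-04
Step 5: Eₐ = 7.0003e+04 J/mol = 70.0 kJ/mol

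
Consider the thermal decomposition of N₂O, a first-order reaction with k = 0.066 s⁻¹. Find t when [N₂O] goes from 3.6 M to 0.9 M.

21 s

Step 1: For first-order: t = ln([N₂O]₀/[N₂O])/k
Step 2: t = ln(3.6/0.9)/0.066
Step 3: t = ln(4)/0.066
Step 4: t = 1.386/0.066 = 21 s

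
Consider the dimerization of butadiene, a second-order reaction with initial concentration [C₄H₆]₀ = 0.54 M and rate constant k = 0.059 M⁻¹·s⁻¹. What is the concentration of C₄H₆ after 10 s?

0.4095 M

Step 1: For a second-order reaction: 1/[C₄H₆] = 1/[C₄H₆]₀ + kt
Step 2: 1/[C₄H₆] = 1/0.54 + 0.059 × 10
Step 3: 1/[C₄H₆] = 1.852 + 0.59 = 2.442
Step 4: [C₄H₆] = 1/2.442 = 0.4095 M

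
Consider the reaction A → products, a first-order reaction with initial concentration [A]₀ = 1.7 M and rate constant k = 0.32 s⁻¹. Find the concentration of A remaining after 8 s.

0.1314 M

Step 1: For a first-order reaction: [A] = [A]₀ × e^(-kt)
Step 2: [A] = 1.7 × e^(-0.32 × 8)
Step 3: [A] = 1.7 × e^(-2.56)
Step 4: [A] = 1.7 × 0.0773047 = 0.1314 M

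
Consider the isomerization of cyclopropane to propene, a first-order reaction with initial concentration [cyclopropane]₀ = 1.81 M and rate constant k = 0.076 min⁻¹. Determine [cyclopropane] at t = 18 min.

0.4609 M

Step 1: For a first-order reaction: [cyclopropane] = [cyclopropane]₀ × e^(-kt)
Step 2: [cyclopropane] = 1.81 × e^(-0.076 × 18)
Step 3: [cyclopropane] = 1.81 × e^(-1.368)
Step 4: [cyclopropane] = 1.81 × 0.254616 = 0.4609 M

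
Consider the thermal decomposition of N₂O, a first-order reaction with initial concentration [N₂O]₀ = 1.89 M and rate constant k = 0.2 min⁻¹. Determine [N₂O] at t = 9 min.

0.3124 M

Step 1: For a first-order reaction: [N₂O] = [N₂O]₀ × e^(-kt)
Step 2: [N₂O] = 1.89 × e^(-0.2 × 9)
Step 3: [N₂O] = 1.89 × e^(-1.8)
Step 4: [N₂O] = 1.89 × 0.165299 = 0.3124 M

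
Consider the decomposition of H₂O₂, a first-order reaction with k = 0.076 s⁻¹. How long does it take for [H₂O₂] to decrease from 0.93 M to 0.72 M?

3.368 s

Step 1: For first-order: t = ln([H₂O₂]₀/[H₂O₂])/k
Step 2: t = ln(0.93/0.72)/0.076
Step 3: t = ln(1.292)/0.076
Step 4: t = 0.2559/0.076 = 3.368 s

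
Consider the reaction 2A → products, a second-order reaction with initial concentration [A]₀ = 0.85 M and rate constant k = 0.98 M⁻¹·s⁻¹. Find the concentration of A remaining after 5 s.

0.1646 M

Step 1: For a second-order reaction: 1/[A] = 1/[A]₀ + kt
Step 2: 1/[A] = 1/0.85 + 0.98 × 5
Step 3: 1/[A] = 1.176 + 4.9 = 6.076
Step 4: [A] = 1/6.076 = 0.1646 M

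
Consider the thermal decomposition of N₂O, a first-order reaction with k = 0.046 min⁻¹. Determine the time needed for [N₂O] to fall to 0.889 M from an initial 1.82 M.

15.58 min

Step 1: For first-order: t = ln([N₂O]₀/[N₂O])/k
Step 2: t = ln(1.82/0.889)/0.046
Step 3: t = ln(2.047)/0.046
Step 4: t = 0.7165/0.046 = 15.58 min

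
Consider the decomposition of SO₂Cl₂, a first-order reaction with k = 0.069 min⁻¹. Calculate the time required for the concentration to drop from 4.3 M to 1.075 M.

20.09 min

Step 1: For first-order: t = ln([SO₂Cl₂]₀/[SO₂Cl₂])/k
Step 2: t = ln(4.3/1.075)/0.069
Step 3: t = ln(4)/0.069
Step 4: t = 1.386/0.069 = 20.09 min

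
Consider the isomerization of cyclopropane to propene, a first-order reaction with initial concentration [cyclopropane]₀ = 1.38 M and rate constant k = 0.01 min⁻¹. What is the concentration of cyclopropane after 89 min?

0.5667 M

Step 1: For a first-order reaction: [cyclopropane] = [cyclopropane]₀ × e^(-kt)
Step 2: [cyclopropane] = 1.38 × e^(-0.01 × 89)
Step 3: [cyclopropane] = 1.38 × e^(-0.89)
Step 4: [cyclopropane] = 1.38 × 0.410656 = 0.5667 M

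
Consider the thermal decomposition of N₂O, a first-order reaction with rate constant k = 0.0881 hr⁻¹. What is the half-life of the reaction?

7.868 hr

Step 1: For a first-order reaction, t₁/₂ = ln(2)/k
Step 2: t₁/₂ = ln(2)/0.0881
Step 3: t₁/₂ = 0.6931/0.0881 = 7.868 hr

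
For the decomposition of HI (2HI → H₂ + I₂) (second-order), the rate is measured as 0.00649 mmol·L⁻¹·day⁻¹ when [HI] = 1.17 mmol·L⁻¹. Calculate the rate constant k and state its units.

0.004741 (mmol·L⁻¹)⁻¹·day⁻¹

Step 1: rate = k[HI]^2, so k = rate / [HI]^2.
Step 2: k = 0.00649 / (1.17)^2 = 0.00649 / 1.369.
Step 3: k = 0.004741 (mmol·L⁻¹)⁻¹·day⁻¹.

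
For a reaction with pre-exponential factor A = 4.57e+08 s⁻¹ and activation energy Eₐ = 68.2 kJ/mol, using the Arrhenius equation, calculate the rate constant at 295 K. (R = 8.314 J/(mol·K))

3.83e-04 s⁻¹

Step 1: Use the Arrhenius equation: k = A × exp(-Eₐ/RT)
Step 2: Convert Eₐ to J/mol: 68.2 kJ/mol = 68200 J/mol
Step 3: Calculate the exponent: -Eₐ/(RT) = -68200/(8.314 × 295) = -27.80688
Step 4: k = 4.57e+08 × exp(-27.80688)
Step 5: k = 4.57e+08 × 8.38736e-13 = 3.8330e-04 s⁻¹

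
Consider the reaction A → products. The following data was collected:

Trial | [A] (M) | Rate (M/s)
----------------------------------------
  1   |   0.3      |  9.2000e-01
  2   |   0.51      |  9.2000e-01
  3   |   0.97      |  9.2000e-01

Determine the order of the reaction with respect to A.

zeroth order (0)

Step 1: Compare trials - when concentration changes, rate stays constant.
Step 2: rate₂/rate₁ = 9.2000e-01/9.2000e-01 = 1
Step 3: [A]₂/[A]₁ = 0.51/0.3 = 1.7
Step 4: Since rate ratio ≈ (conc ratio)^0, the reaction is zeroth order.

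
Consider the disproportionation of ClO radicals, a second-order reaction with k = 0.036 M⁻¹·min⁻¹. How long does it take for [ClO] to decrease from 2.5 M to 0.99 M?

16.95 min

Step 1: For second-order: t = (1/[ClO] - 1/[ClO]₀)/k
Step 2: t = (1/0.99 - 1/2.5)/0.036
Step 3: t = (1.01 - 0.4)/0.036
Step 4: t = 0.6101/0.036 = 16.95 min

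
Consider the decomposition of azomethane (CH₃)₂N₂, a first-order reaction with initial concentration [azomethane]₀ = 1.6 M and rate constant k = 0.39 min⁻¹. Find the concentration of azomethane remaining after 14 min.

0.006806 M

Step 1: For a first-order reaction: [azomethane] = [azomethane]₀ × e^(-kt)
Step 2: [azomethane] = 1.6 × e^(-0.39 × 14)
Step 3: [azomethane] = 1.6 × e^(-5.46)
Step 4: [azomethane] = 1.6 × 0.00425356 = 0.006806 M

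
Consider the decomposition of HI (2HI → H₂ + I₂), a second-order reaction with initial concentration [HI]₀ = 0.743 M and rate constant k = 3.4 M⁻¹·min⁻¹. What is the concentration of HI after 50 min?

0.005836 M

Step 1: For a second-order reaction: 1/[HI] = 1/[HI]₀ + kt
Step 2: 1/[HI] = 1/0.743 + 3.4 × 50
Step 3: 1/[HI] = 1.346 + 170 = 171.3
Step 4: [HI] = 1/171.3 = 0.005836 M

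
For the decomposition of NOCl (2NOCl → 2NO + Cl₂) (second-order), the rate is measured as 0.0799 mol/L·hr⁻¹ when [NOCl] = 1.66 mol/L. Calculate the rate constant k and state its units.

0.029 (mol/L)⁻¹·hr⁻¹

Step 1: rate = k[NOCl]^2, so k = rate / [NOCl]^2.
Step 2: k = 0.0799 / (1.66)^2 = 0.0799 / 2.756.
Step 3: k = 0.029 (mol/L)⁻¹·hr⁻¹.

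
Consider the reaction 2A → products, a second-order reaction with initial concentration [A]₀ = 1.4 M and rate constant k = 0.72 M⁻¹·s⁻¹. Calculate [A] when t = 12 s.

0.1069 M

Step 1: For a second-order reaction: 1/[A] = 1/[A]₀ + kt
Step 2: 1/[A] = 1/1.4 + 0.72 × 12
Step 3: 1/[A] = 0.7143 + 8.64 = 9.354
Step 4: [A] = 1/9.354 = 0.1069 M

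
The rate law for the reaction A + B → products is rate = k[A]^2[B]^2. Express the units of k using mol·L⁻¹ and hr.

(mol·L⁻¹)⁻³·hr⁻¹

Step 1: Overall order = 2 + 2 = 4.
Step 2: rate has units mol·L⁻¹·hr⁻¹; [A]^2[B]^2 has units (mol·L⁻¹)^4.
Step 3: k = rate/([A]^2[B]^2), so units of k = (mol·L⁻¹)^(1-4)·hr⁻¹ = (mol·L⁻¹)⁻³·hr⁻¹.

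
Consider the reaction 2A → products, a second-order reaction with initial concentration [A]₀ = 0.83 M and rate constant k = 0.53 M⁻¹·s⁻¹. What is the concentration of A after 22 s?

0.07773 M

Step 1: For a second-order reaction: 1/[A] = 1/[A]₀ + kt
Step 2: 1/[A] = 1/0.83 + 0.53 × 22
Step 3: 1/[A] = 1.205 + 11.66 = 12.86
Step 4: [A] = 1/12.86 = 0.07773 M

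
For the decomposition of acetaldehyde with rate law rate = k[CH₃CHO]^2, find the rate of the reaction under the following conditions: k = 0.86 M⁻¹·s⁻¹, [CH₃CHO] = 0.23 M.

0.04549 M/s

Step 1: Identify the rate law: rate = k[CH₃CHO]^2
Step 2: Substitute values: rate = 0.86 × (0.23)^2
Step 3: Calculate: rate = 0.86 × 0.0529 = 0.045494 M/s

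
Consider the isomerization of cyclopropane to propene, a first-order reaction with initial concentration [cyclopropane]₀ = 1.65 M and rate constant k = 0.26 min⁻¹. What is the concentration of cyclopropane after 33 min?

0.0003099 M

Step 1: For a first-order reaction: [cyclopropane] = [cyclopropane]₀ × e^(-kt)
Step 2: [cyclopropane] = 1.65 × e^(-0.26 × 33)
Step 3: [cyclopropane] = 1.65 × e^(-8.58)
Step 4: [cyclopropane] = 1.65 × 0.000187825 = 0.0003099 M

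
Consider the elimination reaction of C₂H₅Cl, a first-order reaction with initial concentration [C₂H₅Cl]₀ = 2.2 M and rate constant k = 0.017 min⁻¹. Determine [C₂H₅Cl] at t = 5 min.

2.021 M

Step 1: For a first-order reaction: [C₂H₅Cl] = [C₂H₅Cl]₀ × e^(-kt)
Step 2: [C₂H₅Cl] = 2.2 × e^(-0.017 × 5)
Step 3: [C₂H₅Cl] = 2.2 × e^(-0.085)
Step 4: [C₂H₅Cl] = 2.2 × 0.918512 = 2.021 M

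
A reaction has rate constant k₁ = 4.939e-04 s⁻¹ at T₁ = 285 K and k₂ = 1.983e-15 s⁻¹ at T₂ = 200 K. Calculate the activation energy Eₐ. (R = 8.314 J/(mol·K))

146.3 kJ/mol

Step 1: Use the two-temperature Arrhenius form: ln(k₂/k₁) = -Eₐ/R × (1/T₂ - 1/T₁)
Step 2: ln(k₂/k₁) = ln(1.983e-15/4.939e-04) = ln(4.01498e-12) = -26.241
Step 3: 1/T₂ - 1/T₁ = 1/200 - 1/285 = 1.491228e-03 K⁻¹
Step 4: Eₐ = -R × ln(k₂/k₁) / (1/T₂ - 1/T₁) = -8.314 × -26.241 / 1.491228e-03
Step 5: Eₐ = 1.4630e+05 J/mol = 146.3 kJ/mol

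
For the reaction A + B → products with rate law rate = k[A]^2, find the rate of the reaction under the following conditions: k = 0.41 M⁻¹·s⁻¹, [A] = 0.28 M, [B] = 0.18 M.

0.03214 M/s

Step 1: The rate law is rate = k[A]^2
Step 2: Note that the rate does not depend on [B] (zero order in B).
Step 3: rate = 0.41 × (0.28)^2 = 0.032144 M/s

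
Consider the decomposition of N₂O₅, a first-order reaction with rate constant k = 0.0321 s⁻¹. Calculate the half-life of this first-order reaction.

21.59 s

Step 1: For a first-order reaction, t₁/₂ = ln(2)/k
Step 2: t₁/₂ = ln(2)/0.0321
Step 3: t₁/₂ = 0.6931/0.0321 = 21.59 s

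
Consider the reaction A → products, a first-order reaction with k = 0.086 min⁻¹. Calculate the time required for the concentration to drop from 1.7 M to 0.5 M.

14.23 min

Step 1: For first-order: t = ln([A]₀/[A])/k
Step 2: t = ln(1.7/0.5)/0.086
Step 3: t = ln(3.4)/0.086
Step 4: t = 1.224/0.086 = 14.23 min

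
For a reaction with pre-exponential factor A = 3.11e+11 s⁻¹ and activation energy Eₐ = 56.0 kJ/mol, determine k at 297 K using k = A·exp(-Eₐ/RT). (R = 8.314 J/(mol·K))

4.40e+01 s⁻¹

Step 1: Use the Arrhenius equation: k = A × exp(-Eₐ/RT)
Step 2: Convert Eₐ to J/mol: 56.0 kJ/mol = 56000 J/mol
Step 3: Calculate the exponent: -Eₐ/(RT) = -56000/(8.314 × 297) = -22.67888
Step 4: k = 3.11e+11 × exp(-22.67888)
Step 5: k = 3.11e+11 × 1.41478e-10 = 4.4000e+01 s⁻¹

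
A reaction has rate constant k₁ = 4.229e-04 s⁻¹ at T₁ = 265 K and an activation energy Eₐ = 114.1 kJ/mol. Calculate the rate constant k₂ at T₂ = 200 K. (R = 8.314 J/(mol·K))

2.073e-11 s⁻¹

Step 1: Use the two-temperature Arrhenius form: ln(k₂/k₁) = -Eₐ/R × (1/T₂ - 1/T₁)
Step 2: Convert Eₐ to J/mol: 114.1 kJ/mol = 114100 J/mol
Step 3: 1/T₂ - 1/T₁ = 1/200 - 1/265 = 1.226415e-03 K⁻¹
Step 4: ln(k₂/k₁) = -114100/8.314 × 1.226415e-03 = -16.83112
Step 5: k₂ = k₁ × exp(-16.83112) = 4.229e-04 × 4.90160e-08 = 2.073e-11 s⁻¹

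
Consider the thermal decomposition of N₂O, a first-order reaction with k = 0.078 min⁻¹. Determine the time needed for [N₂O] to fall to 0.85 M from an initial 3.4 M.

17.77 min

Step 1: For first-order: t = ln([N₂O]₀/[N₂O])/k
Step 2: t = ln(3.4/0.85)/0.078
Step 3: t = ln(4)/0.078
Step 4: t = 1.386/0.078 = 17.77 min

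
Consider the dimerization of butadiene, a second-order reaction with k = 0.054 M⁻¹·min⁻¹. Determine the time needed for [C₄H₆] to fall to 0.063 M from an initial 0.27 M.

225.4 min

Step 1: For second-order: t = (1/[C₄H₆] - 1/[C₄H₆]₀)/k
Step 2: t = (1/0.063 - 1/0.27)/0.054
Step 3: t = (15.87 - 3.704)/0.054
Step 4: t = 12.17/0.054 = 225.4 min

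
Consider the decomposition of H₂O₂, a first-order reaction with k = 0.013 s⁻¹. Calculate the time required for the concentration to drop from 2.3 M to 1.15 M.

53.32 s

Step 1: For first-order: t = ln([H₂O₂]₀/[H₂O₂])/k
Step 2: t = ln(2.3/1.15)/0.013
Step 3: t = ln(2)/0.013
Step 4: t = 0.6931/0.013 = 53.32 s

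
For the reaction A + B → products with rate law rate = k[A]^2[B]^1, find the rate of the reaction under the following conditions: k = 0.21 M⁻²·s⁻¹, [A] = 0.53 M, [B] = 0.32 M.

0.01888 M/s

Step 1: The rate law is rate = k[A]^2[B]^1
Step 2: Substitute: rate = 0.21 × (0.53)^2 × (0.32)^1
Step 3: rate = 0.21 × 0.2809 × 0.32 = 0.0188765 M/s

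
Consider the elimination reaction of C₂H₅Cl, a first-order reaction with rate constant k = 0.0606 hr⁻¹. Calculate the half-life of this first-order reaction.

11.44 hr

Step 1: For a first-order reaction, t₁/₂ = ln(2)/k
Step 2: t₁/₂ = ln(2)/0.0606
Step 3: t₁/₂ = 0.6931/0.0606 = 11.44 hr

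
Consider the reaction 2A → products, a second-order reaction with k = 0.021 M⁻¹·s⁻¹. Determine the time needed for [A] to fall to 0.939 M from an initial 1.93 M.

26.04 s

Step 1: For second-order: t = (1/[A] - 1/[A]₀)/k
Step 2: t = (1/0.939 - 1/1.93)/0.021
Step 3: t = (1.065 - 0.5181)/0.021
Step 4: t = 0.5468/0.021 = 26.04 s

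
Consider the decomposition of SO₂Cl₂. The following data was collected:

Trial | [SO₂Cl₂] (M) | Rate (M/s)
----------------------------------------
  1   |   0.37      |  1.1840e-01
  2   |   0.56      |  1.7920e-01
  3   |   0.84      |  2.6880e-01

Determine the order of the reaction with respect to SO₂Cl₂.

first order (1)

Step 1: Compare trials to find order n where rate₂/rate₁ = ([SO₂Cl₂]₂/[SO₂Cl₂]₁)^n
Step 2: rate₂/rate₁ = 1.7920e-01/1.1840e-01 = 1.514
Step 3: [SO₂Cl₂]₂/[SO₂Cl₂]₁ = 0.56/0.37 = 1.514
Step 4: n = ln(1.514)/ln(1.514) = 1.00 ≈ 1
Step 5: The reaction is first order in SO₂Cl₂.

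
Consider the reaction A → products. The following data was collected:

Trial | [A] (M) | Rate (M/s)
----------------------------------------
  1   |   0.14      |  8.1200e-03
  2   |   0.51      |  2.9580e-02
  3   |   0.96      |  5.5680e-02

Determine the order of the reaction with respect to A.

first order (1)

Step 1: Compare trials to find order n where rate₂/rate₁ = ([A]₂/[A]₁)^n
Step 2: rate₂/rate₁ = 2.9580e-02/8.1200e-03 = 3.643
Step 3: [A]₂/[A]₁ = 0.51/0.14 = 3.643
Step 4: n = ln(3.643)/ln(3.643) = 1.00 ≈ 1
Step 5: The reaction is first order in A.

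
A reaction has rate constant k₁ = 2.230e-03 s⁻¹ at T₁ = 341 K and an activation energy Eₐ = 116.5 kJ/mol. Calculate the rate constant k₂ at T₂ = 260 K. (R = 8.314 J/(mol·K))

6.145e-09 s⁻¹

Step 1: Use the two-temperature Arrhenius form: ln(k₂/k₁) = -Eₐ/R × (1/T₂ - 1/T₁)
Step 2: Convert Eₐ to J/mol: 116.5 kJ/mol = 116500 J/mol
Step 3: 1/T₂ - 1/T₁ = 1/260 - 1/341 = 9.136025e-04 K⁻¹
Step 4: ln(k₂/k₁) = -116500/8.314 × 9.136025e-04 = -12.80186
Step 5: k₂ = k₁ × exp(-12.80186) = 2.230e-03 × 2.75564e-06 = 6.145e-09 s⁻¹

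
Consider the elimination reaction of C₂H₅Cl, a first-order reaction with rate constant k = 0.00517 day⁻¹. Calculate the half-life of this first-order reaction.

134.1 day

Step 1: For a first-order reaction, t₁/₂ = ln(2)/k
Step 2: t₁/₂ = ln(2)/0.00517
Step 3: t₁/₂ = 0.6931/0.00517 = 134.1 day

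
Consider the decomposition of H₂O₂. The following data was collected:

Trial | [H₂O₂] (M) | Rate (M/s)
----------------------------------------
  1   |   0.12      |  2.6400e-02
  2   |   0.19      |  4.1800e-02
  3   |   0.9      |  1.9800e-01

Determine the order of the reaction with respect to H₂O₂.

first order (1)

Step 1: Compare trials to find order n where rate₂/rate₁ = ([H₂O₂]₂/[H₂O₂]₁)^n
Step 2: rate₂/rate₁ = 4.1800e-02/2.6400e-02 = 1.583
Step 3: [H₂O₂]₂/[H₂O₂]₁ = 0.19/0.12 = 1.583
Step 4: n = ln(1.583)/ln(1.583) = 1.00 ≈ 1
Step 5: The reaction is first order in H₂O₂.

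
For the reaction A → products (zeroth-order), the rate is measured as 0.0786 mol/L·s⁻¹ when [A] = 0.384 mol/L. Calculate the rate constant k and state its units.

0.0786 mol/L·s⁻¹

Step 1: For a zeroth-order reaction, rate = k (independent of concentration).
Step 2: k = rate = 0.0786 mol/L·s⁻¹.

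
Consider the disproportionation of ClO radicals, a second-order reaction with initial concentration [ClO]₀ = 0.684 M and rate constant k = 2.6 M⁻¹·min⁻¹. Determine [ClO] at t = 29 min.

0.01301 M

Step 1: For a second-order reaction: 1/[ClO] = 1/[ClO]₀ + kt
Step 2: 1/[ClO] = 1/0.684 + 2.6 × 29
Step 3: 1/[ClO] = 1.462 + 75.4 = 76.86
Step 4: [ClO] = 1/76.86 = 0.01301 M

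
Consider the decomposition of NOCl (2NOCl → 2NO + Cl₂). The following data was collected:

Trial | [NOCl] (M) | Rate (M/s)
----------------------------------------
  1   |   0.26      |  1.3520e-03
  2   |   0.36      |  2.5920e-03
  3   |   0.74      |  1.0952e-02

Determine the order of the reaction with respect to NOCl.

second order (2)

Step 1: Compare trials to find order n where rate₂/rate₁ = ([NOCl]₂/[NOCl]₁)^n
Step 2: rate₂/rate₁ = 2.5920e-03/1.3520e-03 = 1.917
Step 3: [NOCl]₂/[NOCl]₁ = 0.36/0.26 = 1.385
Step 4: n = ln(1.917)/ln(1.385) = 2.00 ≈ 2
Step 5: The reaction is second order in NOCl.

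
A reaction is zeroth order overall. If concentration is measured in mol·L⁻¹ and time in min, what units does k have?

mol·L⁻¹·min⁻¹

Step 1: For overall order n, rate = k × (concentration)^n.
Step 2: Rate has units mol·L⁻¹·min⁻¹; concentration term has units (mol·L⁻¹)^0.
Step 3: k = rate / (concentration)^n, so units of k = (mol·L⁻¹)^(1-0)·min⁻¹ = mol·L⁻¹·min⁻¹.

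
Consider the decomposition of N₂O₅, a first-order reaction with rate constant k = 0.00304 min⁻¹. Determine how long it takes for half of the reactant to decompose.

228 min

Step 1: For a first-order reaction, t₁/₂ = ln(2)/k
Step 2: t₁/₂ = ln(2)/0.00304
Step 3: t₁/₂ = 0.6931/0.00304 = 228 min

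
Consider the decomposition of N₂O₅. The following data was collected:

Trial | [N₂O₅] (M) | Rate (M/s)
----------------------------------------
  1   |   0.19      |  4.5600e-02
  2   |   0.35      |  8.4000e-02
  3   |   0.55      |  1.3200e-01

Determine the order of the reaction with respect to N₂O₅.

first order (1)

Step 1: Compare trials to find order n where rate₂/rate₁ = ([N₂O₅]₂/[N₂O₅]₁)^n
Step 2: rate₂/rate₁ = 8.4000e-02/4.5600e-02 = 1.842
Step 3: [N₂O₅]₂/[N₂O₅]₁ = 0.35/0.19 = 1.842
Step 4: n = ln(1.842)/ln(1.842) = 1.00 ≈ 1
Step 5: The reaction is first order in N₂O₅.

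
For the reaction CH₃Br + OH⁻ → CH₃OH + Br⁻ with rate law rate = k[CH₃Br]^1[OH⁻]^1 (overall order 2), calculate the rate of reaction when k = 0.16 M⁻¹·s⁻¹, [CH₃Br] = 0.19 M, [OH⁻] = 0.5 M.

0.0152 M/s

Step 1: The rate law is rate = k[CH₃Br]^1[OH⁻]^1, overall order = 1+1 = 2
Step 2: Substitute values: rate = 0.16 × (0.19)^1 × (0.5)^1
Step 3: rate = 0.16 × 0.19 × 0.5 = 0.0152 M/s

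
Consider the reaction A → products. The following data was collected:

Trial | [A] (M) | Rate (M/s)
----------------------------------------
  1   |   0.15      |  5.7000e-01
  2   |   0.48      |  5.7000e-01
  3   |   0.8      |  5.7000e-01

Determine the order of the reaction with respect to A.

zeroth order (0)

Step 1: Compare trials - when concentration changes, rate stays constant.
Step 2: rate₂/rate₁ = 5.7000e-01/5.7000e-01 = 1
Step 3: [A]₂/[A]₁ = 0.48/0.15 = 3.2
Step 4: Since rate ratio ≈ (conc ratio)^0, the reaction is zeroth order.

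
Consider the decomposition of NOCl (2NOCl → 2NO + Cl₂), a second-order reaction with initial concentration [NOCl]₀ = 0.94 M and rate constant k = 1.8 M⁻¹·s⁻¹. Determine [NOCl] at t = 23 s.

0.02355 M

Step 1: For a second-order reaction: 1/[NOCl] = 1/[NOCl]₀ + kt
Step 2: 1/[NOCl] = 1/0.94 + 1.8 × 23
Step 3: 1/[NOCl] = 1.064 + 41.4 = 42.46
Step 4: [NOCl] = 1/42.46 = 0.02355 M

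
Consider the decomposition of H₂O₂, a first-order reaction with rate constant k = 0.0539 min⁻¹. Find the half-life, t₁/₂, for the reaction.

12.86 min

Step 1: For a first-order reaction, t₁/₂ = ln(2)/k
Step 2: t₁/₂ = ln(2)/0.0539
Step 3: t₁/₂ = 0.6931/0.0539 = 12.86 min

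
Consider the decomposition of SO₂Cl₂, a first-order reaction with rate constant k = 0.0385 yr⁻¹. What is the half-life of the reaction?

18 yr

Step 1: For a first-order reaction, t₁/₂ = ln(2)/k
Step 2: t₁/₂ = ln(2)/0.0385
Step 3: t₁/₂ = 0.6931/0.0385 = 18 yr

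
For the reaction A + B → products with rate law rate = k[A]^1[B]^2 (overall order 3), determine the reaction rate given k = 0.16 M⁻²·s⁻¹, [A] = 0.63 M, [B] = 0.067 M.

0.0004525 M/s

Step 1: The rate law is rate = k[A]^1[B]^2, overall order = 1+2 = 3
Step 2: Substitute values: rate = 0.16 × (0.63)^1 × (0.067)^2
Step 3: rate = 0.16 × 0.63 × 0.004489 = 0.000452491 M/s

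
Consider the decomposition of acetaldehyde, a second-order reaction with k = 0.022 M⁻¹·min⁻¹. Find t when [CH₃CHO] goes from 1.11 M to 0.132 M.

303.4 min

Step 1: For second-order: t = (1/[CH₃CHO] - 1/[CH₃CHO]₀)/k
Step 2: t = (1/0.132 - 1/1.11)/0.022
Step 3: t = (7.576 - 0.9009)/0.022
Step 4: t = 6.675/0.022 = 303.4 min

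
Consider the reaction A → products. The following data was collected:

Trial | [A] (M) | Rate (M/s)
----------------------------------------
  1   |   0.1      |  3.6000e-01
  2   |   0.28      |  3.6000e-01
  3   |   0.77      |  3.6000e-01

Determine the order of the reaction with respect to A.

zeroth order (0)

Step 1: Compare trials - when concentration changes, rate stays constant.
Step 2: rate₂/rate₁ = 3.6000e-01/3.6000e-01 = 1
Step 3: [A]₂/[A]₁ = 0.28/0.1 = 2.8
Step 4: Since rate ratio ≈ (conc ratio)^0, the reaction is zeroth order.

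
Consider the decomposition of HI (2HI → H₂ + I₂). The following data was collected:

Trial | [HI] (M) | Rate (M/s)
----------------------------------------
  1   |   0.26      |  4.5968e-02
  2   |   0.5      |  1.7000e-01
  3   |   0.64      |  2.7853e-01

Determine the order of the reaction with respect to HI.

second order (2)

Step 1: Compare trials to find order n where rate₂/rate₁ = ([HI]₂/[HI]₁)^n
Step 2: rate₂/rate₁ = 1.7000e-01/4.5968e-02 = 3.698
Step 3: [HI]₂/[HI]₁ = 0.5/0.26 = 1.923
Step 4: n = ln(3.698)/ln(1.923) = 2.00 ≈ 2
Step 5: The reaction is second order in HI.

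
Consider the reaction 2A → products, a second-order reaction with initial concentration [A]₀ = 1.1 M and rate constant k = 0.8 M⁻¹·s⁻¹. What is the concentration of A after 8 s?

0.1368 M

Step 1: For a second-order reaction: 1/[A] = 1/[A]₀ + kt
Step 2: 1/[A] = 1/1.1 + 0.8 × 8
Step 3: 1/[A] = 0.9091 + 6.4 = 7.309
Step 4: [A] = 1/7.309 = 0.1368 M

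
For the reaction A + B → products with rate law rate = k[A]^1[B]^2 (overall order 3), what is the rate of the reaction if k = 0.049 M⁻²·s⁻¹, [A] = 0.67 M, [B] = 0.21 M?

0.001448 M/s

Step 1: The rate law is rate = k[A]^1[B]^2, overall order = 1+2 = 3
Step 2: Substitute values: rate = 0.049 × (0.67)^1 × (0.21)^2
Step 3: rate = 0.049 × 0.67 × 0.0441 = 0.0014478 M/s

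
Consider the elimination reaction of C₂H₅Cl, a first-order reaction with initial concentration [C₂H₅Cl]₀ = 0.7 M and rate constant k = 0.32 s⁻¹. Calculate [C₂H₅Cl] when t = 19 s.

0.001602 M

Step 1: For a first-order reaction: [C₂H₅Cl] = [C₂H₅Cl]₀ × e^(-kt)
Step 2: [C₂H₅Cl] = 0.7 × e^(-0.32 × 19)
Step 3: [C₂H₅Cl] = 0.7 × e^(-6.08)
Step 4: [C₂H₅Cl] = 0.7 × 0.00228818 = 0.001602 M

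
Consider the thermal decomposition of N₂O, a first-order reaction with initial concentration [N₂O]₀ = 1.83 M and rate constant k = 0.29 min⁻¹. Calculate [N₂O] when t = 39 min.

2.242e-05 M

Step 1: For a first-order reaction: [N₂O] = [N₂O]₀ × e^(-kt)
Step 2: [N₂O] = 1.83 × e^(-0.29 × 39)
Step 3: [N₂O] = 1.83 × e^(-11.31)
Step 4: [N₂O] = 1.83 × 1.22498e-05 = 2.242e-05 M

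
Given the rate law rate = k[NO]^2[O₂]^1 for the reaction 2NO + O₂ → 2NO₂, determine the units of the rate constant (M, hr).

M⁻²·hr⁻¹

Step 1: Overall order = 2 + 1 = 3.
Step 2: rate has units M·hr⁻¹; [NO]^2[O₂]^1 has units M^3.
Step 3: k = rate/([NO]^2[O₂]^1), so units of k = M^(1-3)·hr⁻¹ = M⁻²·hr⁻¹.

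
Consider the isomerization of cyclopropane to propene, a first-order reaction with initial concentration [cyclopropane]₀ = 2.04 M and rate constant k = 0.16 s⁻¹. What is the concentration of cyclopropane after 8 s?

0.5672 M

Step 1: For a first-order reaction: [cyclopropane] = [cyclopropane]₀ × e^(-kt)
Step 2: [cyclopropane] = 2.04 × e^(-0.16 × 8)
Step 3: [cyclopropane] = 2.04 × e^(-1.28)
Step 4: [cyclopropane] = 2.04 × 0.278037 = 0.5672 M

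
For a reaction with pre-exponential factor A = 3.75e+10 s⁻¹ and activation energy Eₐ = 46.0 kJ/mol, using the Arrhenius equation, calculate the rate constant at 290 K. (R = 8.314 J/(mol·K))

1.94e+02 s⁻¹

Step 1: Use the Arrhenius equation: k = A × exp(-Eₐ/RT)
Step 2: Convert Eₐ to J/mol: 46.0 kJ/mol = 46000 J/mol
Step 3: Calculate the exponent: -Eₐ/(RT) = -46000/(8.314 × 290) = -19.07875
Step 4: k = 3.75e+10 × exp(-19.07875)
Step 5: k = 3.75e+10 × 5.17850e-09 = 1.9419e+02 s⁻¹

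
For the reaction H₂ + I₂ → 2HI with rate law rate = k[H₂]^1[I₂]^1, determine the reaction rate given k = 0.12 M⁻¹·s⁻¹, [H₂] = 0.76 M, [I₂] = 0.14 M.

0.01277 M/s

Step 1: The rate law is rate = k[H₂]^1[I₂]^1
Step 2: Substitute: rate = 0.12 × (0.76)^1 × (0.14)^1
Step 3: rate = 0.12 × 0.76 × 0.14 = 0.012768 M/s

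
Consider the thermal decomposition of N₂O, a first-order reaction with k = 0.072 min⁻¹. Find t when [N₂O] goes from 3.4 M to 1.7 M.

9.627 min

Step 1: For first-order: t = ln([N₂O]₀/[N₂O])/k
Step 2: t = ln(3.4/1.7)/0.072
Step 3: t = ln(2)/0.072
Step 4: t = 0.6931/0.072 = 9.627 min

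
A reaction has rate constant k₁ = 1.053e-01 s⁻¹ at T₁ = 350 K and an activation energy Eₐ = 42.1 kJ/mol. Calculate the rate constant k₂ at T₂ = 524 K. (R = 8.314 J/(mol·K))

1.285e+01 s⁻¹

Step 1: Use the two-temperature Arrhenius form: ln(k₂/k₁) = -Eₐ/R × (1/T₂ - 1/T₁)
Step 2: Convert Eₐ to J/mol: 42.1 kJ/mol = 42100 J/mol
Step 3: 1/T₂ - 1/T₁ = 1/524 - 1/350 = -9.487459e-04 K⁻¹
Step 4: ln(k₂/k₁) = -42100/8.314 × -9.487459e-04 = 4.80421
Step 5: k₂ = k₁ × exp(4.80421) = 1.053e-01 × 1.22023e+02 = 1.285e+01 s⁻¹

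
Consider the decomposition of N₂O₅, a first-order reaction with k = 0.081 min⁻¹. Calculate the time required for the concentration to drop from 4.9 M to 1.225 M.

17.11 min

Step 1: For first-order: t = ln([N₂O₅]₀/[N₂O₅])/k
Step 2: t = ln(4.9/1.225)/0.081
Step 3: t = ln(4)/0.081
Step 4: t = 1.386/0.081 = 17.11 min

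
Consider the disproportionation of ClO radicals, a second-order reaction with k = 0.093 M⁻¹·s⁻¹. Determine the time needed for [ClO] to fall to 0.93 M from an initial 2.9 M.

7.854 s

Step 1: For second-order: t = (1/[ClO] - 1/[ClO]₀)/k
Step 2: t = (1/0.93 - 1/2.9)/0.093
Step 3: t = (1.075 - 0.3448)/0.093
Step 4: t = 0.7304/0.093 = 7.854 s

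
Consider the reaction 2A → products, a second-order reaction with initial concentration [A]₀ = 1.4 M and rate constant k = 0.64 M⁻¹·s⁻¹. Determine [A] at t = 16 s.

0.09129 M

Step 1: For a second-order reaction: 1/[A] = 1/[A]₀ + kt
Step 2: 1/[A] = 1/1.4 + 0.64 × 16
Step 3: 1/[A] = 0.7143 + 10.24 = 10.95
Step 4: [A] = 1/10.95 = 0.09129 M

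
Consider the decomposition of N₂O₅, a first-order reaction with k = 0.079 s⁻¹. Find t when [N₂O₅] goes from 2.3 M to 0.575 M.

17.55 s

Step 1: For first-order: t = ln([N₂O₅]₀/[N₂O₅])/k
Step 2: t = ln(2.3/0.575)/0.079
Step 3: t = ln(4)/0.079
Step 4: t = 1.386/0.079 = 17.55 s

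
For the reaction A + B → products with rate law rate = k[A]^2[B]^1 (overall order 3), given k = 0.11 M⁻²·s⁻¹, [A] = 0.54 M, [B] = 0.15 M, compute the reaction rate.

0.004811 M/s

Step 1: The rate law is rate = k[A]^2[B]^1, overall order = 2+1 = 3
Step 2: Substitute values: rate = 0.11 × (0.54)^2 × (0.15)^1
Step 3: rate = 0.11 × 0.2916 × 0.15 = 0.0048114 M/s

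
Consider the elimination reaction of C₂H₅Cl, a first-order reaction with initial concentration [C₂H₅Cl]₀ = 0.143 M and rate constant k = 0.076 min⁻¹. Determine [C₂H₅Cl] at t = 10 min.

0.06688 M

Step 1: For a first-order reaction: [C₂H₅Cl] = [C₂H₅Cl]₀ × e^(-kt)
Step 2: [C₂H₅Cl] = 0.143 × e^(-0.076 × 10)
Step 3: [C₂H₅Cl] = 0.143 × e^(-0.76)
Step 4: [C₂H₅Cl] = 0.143 × 0.467666 = 0.06688 M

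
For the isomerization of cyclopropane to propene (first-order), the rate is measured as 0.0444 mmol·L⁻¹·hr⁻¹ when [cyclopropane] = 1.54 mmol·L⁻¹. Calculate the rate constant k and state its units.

0.02883 hr⁻¹

Step 1: rate = k[cyclopropane]^1, so k = rate / [cyclopropane]^1.
Step 2: k = 0.0444 / (1.54)^1 = 0.0444 / 1.54.
Step 3: k = 0.02883 hr⁻¹.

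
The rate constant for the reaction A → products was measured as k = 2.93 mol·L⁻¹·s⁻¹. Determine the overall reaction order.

zeroth order (0)

Step 1: The units of k for an nth-order reaction are (concentration)^(1-n)·(time)⁻¹.
Step 2: Here k has units mol·L⁻¹·s⁻¹, so the concentration exponent is 1.
Step 3: 1 - n = 1 ⇒ n = 0. The reaction is zeroth order.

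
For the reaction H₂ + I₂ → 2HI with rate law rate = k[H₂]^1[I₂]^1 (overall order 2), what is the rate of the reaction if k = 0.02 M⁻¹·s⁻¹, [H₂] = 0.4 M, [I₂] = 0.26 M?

0.00208 M/s

Step 1: The rate law is rate = k[H₂]^1[I₂]^1, overall order = 1+1 = 2
Step 2: Substitute values: rate = 0.02 × (0.4)^1 × (0.26)^1
Step 3: rate = 0.02 × 0.4 × 0.26 = 0.00208 M/s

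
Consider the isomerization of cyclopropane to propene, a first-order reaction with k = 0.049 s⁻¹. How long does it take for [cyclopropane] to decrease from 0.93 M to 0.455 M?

14.59 s

Step 1: For first-order: t = ln([cyclopropane]₀/[cyclopropane])/k
Step 2: t = ln(0.93/0.455)/0.049
Step 3: t = ln(2.044)/0.049
Step 4: t = 0.7149/0.049 = 14.59 s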